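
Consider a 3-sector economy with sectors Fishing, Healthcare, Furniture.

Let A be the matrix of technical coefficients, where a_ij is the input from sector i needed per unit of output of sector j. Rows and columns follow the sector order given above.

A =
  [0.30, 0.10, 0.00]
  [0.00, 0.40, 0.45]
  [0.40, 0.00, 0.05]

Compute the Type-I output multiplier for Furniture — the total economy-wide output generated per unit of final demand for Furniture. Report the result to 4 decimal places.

I − A =
  [   0.70    -0.10     0.00]
  [   0.00     0.60    -0.45]
  [  -0.40     0.00     0.95]
Cofactors of I−A, C_ij = (−1)^(i+j)·(minor ij) (rows/columns in the sector order above):
  C_11 = (0.60)(0.95) − (-0.45)(0.00) = 0.5700
  C_12 = −[(0.00)(0.95) − (-0.45)(-0.40)] = 0.1800
  C_13 = (0.00)(0.00) − (0.60)(-0.40) = 0.2400
  C_21 = −[(-0.10)(0.95) − (0.00)(0.00)] = 0.0950
  C_22 = (0.70)(0.95) − (0.00)(-0.40) = 0.6650
  C_23 = −[(0.70)(0.00) − (-0.10)(-0.40)] = 0.0400
  C_31 = (-0.10)(-0.45) − (0.00)(0.60) = 0.0450
  C_32 = −[(0.70)(-0.45) − (0.00)(0.00)] = 0.3150
  C_33 = (0.70)(0.60) − (-0.10)(0.00) = 0.4200
det(I−A) = Σ_j (I−A)_1j·C_1j = (0.70)(0.5700) + (-0.10)(0.1800) + (0.00)(0.2400) = 0.3810
adj(I−A) = Cᵀ =
  [ 0.5700   0.0950   0.0450]
  [ 0.1800   0.6650   0.3150]
  [ 0.2400   0.0400   0.4200]
(I − A)⁻¹ = adj(I−A) / det(I−A) ≈
  [   1.49606     0.24934     0.11811]
  [   0.47244     1.74541     0.82677]
  [   0.62992     0.10499     1.10236]
The output multiplier for sector j is the column-j sum of the Leontief inverse (I − A)⁻¹ = adj(I−A) / det(I−A).
Column 3 of adj(I−A): (0.0450, 0.3150, 0.4200); det(I−A) = 0.3810.
m_3 = (0.0450 + 0.3150 + 0.4200) / 0.3810 = 0.78 / 0.3810 ≈ 2.0472.

m_3 = 2.0472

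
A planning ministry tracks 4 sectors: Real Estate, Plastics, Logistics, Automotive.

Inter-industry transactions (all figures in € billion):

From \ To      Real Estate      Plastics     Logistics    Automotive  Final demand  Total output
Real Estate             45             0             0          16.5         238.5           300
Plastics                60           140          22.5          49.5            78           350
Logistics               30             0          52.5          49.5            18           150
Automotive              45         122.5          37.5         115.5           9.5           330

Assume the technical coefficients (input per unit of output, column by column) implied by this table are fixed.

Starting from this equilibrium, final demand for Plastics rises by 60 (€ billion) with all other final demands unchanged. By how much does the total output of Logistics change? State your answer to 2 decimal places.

Technical coefficients a_ij = z_ij / X_j:
  a_RR = 45/300 = 0.15, a_PR = 60/300 = 0.20, a_LR = 30/300 = 0.10, a_AR = 45/300 = 0.15
  a_RP = 0/350 = 0.00, a_PP = 140/350 = 0.40, a_LP = 0/350 = 0.00, a_AP = 122.5/350 = 0.35
  a_RL = 0/150 = 0.00, a_PL = 22.5/150 = 0.15, a_LL = 52.5/150 = 0.35, a_AL = 37.5/150 = 0.25
  a_RA = 16.5/330 = 0.05, a_PA = 49.5/330 = 0.15, a_LA = 49.5/330 = 0.15, a_AA = 115.5/330 = 0.35
I − A =
  [   0.85     0.00     0.00    -0.05]
  [  -0.20     0.60    -0.15    -0.15]
  [  -0.10     0.00     0.65    -0.15]
  [  -0.15    -0.35    -0.25     0.65]
Compute the cofactors C_ij = (−1)^(i+j)·(3×3 minor ij) of I−A; the adjugate is their transpose:
adj(I−A) = Cᵀ =
  [ 0.189000   0.011375   0.010125   0.019500]
  [ 0.108500   0.321125   0.116125   0.109250]
  [ 0.057750   0.046375   0.278875   0.079500]
  [ 0.124250   0.193375   0.172125   0.331500]
det(I−A) = Σ_j (I−A)_1j·C_1j = (0.85)(0.189000) + (0.00)(0.108500) + (0.00)(0.057750) + (-0.05)(0.124250) = 0.1544375
(I − A)⁻¹ = adj(I−A) / det(I−A) ≈
  [   1.2238     0.0737     0.0656     0.1263]
  [   0.7025     2.0793     0.7519     0.7074]
  [   0.3739     0.3003     1.8057     0.5148]
  [   0.8045     1.2521     1.1145     2.1465]
Δx = (I − A)⁻¹ Δd with Δd having +60 in the Plastics component and 0 elsewhere.
So Δx_L = L_LP · (+60), where L_LP = adj(I−A)_LP / det(I−A) = 0.046375 / 0.1544375.
Δx_L = 0.046375 × (+60) / 0.1544375 = 2.7825 / 0.1544375 ≈ 18.02.

Δx_L = 18.02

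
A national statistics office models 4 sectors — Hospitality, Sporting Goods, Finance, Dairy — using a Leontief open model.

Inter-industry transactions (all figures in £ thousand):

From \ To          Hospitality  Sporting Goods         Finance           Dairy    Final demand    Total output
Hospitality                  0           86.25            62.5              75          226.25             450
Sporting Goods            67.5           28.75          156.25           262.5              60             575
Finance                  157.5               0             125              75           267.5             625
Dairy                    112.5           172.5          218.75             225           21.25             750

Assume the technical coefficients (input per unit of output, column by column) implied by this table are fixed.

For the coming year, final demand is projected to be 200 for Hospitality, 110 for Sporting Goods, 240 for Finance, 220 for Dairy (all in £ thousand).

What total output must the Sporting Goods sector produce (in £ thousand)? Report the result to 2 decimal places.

x_S = 802.79

Technical coefficients a_ij = z_ij / X_j:
  a_HH = 0/450 = 0.00, a_SH = 67.5/450 = 0.15, a_FH = 157.5/450 = 0.35, a_DH = 112.5/450 = 0.25
  a_HS = 86.25/575 = 0.15, a_SS = 28.75/575 = 0.05, a_FS = 0/575 = 0.00, a_DS = 172.5/575 = 0.30
  a_HF = 62.5/625 = 0.10, a_SF = 156.25/625 = 0.25, a_FF = 125/625 = 0.20, a_DF = 218.75/625 = 0.35
  a_HD = 75/750 = 0.10, a_SD = 262.5/750 = 0.35, a_FD = 75/750 = 0.10, a_DD = 225/750 = 0.30
I − A =
  [   1.00    -0.15    -0.10    -0.10]
  [  -0.15     0.95    -0.25    -0.35]
  [  -0.35     0.00     0.80    -0.10]
  [  -0.25    -0.30    -0.35     0.70]
Compute the cofactors C_ij = (−1)^(i+j)·(3×3 minor ij) of I−A; the adjugate is their transpose:
adj(I−A) = Cᵀ =
  [ 0.407250   0.105750   0.141375   0.131250]
  [ 0.259125   0.465750   0.315750   0.315000]
  [ 0.224250   0.081000   0.502875   0.144375]
  [ 0.368625   0.277875   0.437250   0.695625]
det(I−A) = Σ_j (I−A)_1j·C_1j = (1.00)(0.407250) + (-0.15)(0.259125) + (-0.10)(0.224250) + (-0.10)(0.368625) = 0.30909375
(I − A)⁻¹ = adj(I−A) / det(I−A) ≈
  [   1.3176     0.3421     0.4574     0.4246]
  [   0.8383     1.5068     1.0215     1.0191]
  [   0.7255     0.2621     1.6269     0.4671]
  [   1.1926     0.8990     1.4146     2.2505]
x = (I − A)⁻¹ d = adj(I−A)·d / det(I−A), with det(I−A) = 0.30909375:
  x_H = (0.407250·200 + 0.105750·110 + 0.141375·240 + 0.131250·220) / 0.30909375 = 155.8875 / 0.30909375 ≈ 504.34
  x_S = (0.259125·200 + 0.465750·110 + 0.315750·240 + 0.315000·220) / 0.30909375 = 248.1375 / 0.30909375 ≈ 802.79
  x_F = (0.224250·200 + 0.081000·110 + 0.502875·240 + 0.144375·220) / 0.30909375 = 206.2125 / 0.30909375 ≈ 667.15
  x_D = (0.368625·200 + 0.277875·110 + 0.437250·240 + 0.695625·220) / 0.30909375 = 362.26875 / 0.30909375 ≈ 1172.04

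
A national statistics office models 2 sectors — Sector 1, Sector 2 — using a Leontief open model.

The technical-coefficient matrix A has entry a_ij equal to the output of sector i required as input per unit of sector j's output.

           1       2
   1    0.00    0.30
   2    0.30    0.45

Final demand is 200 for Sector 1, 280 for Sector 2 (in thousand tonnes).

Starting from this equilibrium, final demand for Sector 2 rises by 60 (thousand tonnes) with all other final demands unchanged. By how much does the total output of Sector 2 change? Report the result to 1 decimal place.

I − A =
  [   1.00    -0.30]
  [  -0.30     0.55]
det(I−A) = (1.00)(0.55) − (-0.30)(-0.30) = 0.4600
adj(I−A) = [[0.55, 0.30], [0.30, 1.00]]
(I − A)⁻¹ = adj(I−A) / det(I−A) ≈
  [   1.1957     0.6522]
  [   0.6522     2.1739]
Δx = (I − A)⁻¹ Δd with Δd having +60 in the Sector 2 component and 0 elsewhere.
So Δx_2 = L_22 · (+60), where L_22 = adj(I−A)_22 / det(I−A) = 1.00 / 0.4600.
Δx_2 = 1.00 × (+60) / 0.4600 = 60.00 / 0.4600 ≈ 130.4.

Δx_2 = 130.4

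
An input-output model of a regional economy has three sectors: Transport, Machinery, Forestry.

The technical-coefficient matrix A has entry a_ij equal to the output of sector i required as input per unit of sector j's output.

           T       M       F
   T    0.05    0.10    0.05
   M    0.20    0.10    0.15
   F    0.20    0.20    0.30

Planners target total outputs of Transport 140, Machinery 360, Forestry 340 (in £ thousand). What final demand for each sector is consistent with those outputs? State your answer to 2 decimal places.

d_T = 80.00, d_M = 245.00, d_F = 138.00

I − A =
  [   0.95    -0.10    -0.05]
  [  -0.20     0.90    -0.15]
  [  -0.20    -0.20     0.70]
d = (I − A) x:
  d_T = (+0.95)·140 + (-0.10)·360 + (-0.05)·340 = 80.00
  d_M = (-0.20)·140 + (+0.90)·360 + (-0.15)·340 = 245.00
  d_F = (-0.20)·140 + (-0.20)·360 + (+0.70)·340 = 138.00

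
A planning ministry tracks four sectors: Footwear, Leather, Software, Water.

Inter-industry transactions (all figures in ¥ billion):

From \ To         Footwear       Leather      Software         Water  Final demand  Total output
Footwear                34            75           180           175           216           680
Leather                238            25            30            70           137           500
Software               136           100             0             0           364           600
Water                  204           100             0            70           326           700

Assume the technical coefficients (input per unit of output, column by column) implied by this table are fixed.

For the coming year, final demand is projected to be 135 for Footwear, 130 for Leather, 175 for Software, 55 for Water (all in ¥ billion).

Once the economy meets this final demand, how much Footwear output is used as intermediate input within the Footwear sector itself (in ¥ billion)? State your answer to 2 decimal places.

z_FF = 17.66

Technical coefficients a_ij = z_ij / X_j:
  a_FF = 34/680 = 0.05, a_LF = 238/680 = 0.35, a_SF = 136/680 = 0.20, a_WF = 204/680 = 0.30
  a_FL = 75/500 = 0.15, a_LL = 25/500 = 0.05, a_SL = 100/500 = 0.20, a_WL = 100/500 = 0.20
  a_FS = 180/600 = 0.30, a_LS = 30/600 = 0.05, a_SS = 0/600 = 0.00, a_WS = 0/600 = 0.00
  a_FW = 175/700 = 0.25, a_LW = 70/700 = 0.10, a_SW = 0/700 = 0.00, a_WW = 70/700 = 0.10
I − A =
  [   0.95    -0.15    -0.30    -0.25]
  [  -0.35     0.95    -0.05    -0.10]
  [  -0.20    -0.20     1.00     0.00]
  [  -0.30    -0.20     0.00     0.90]
Compute the cofactors C_ij = (−1)^(i+j)·(3×3 minor ij) of I−A; the adjugate is their transpose:
adj(I−A) = Cᵀ =
  [ 0.82600   0.23900   0.25975   0.25600]
  [ 0.35400   0.72600   0.14250   0.17900]
  [ 0.23600   0.19300   0.65275   0.08700]
  [ 0.35400   0.24100   0.11825   0.76100]
det(I−A) = Σ_j (I−A)_1j·C_1j = (0.95)(0.82600) + (-0.15)(0.35400) + (-0.30)(0.23600) + (-0.25)(0.35400) = 0.5723
(I − A)⁻¹ = adj(I−A) / det(I−A) ≈
  [   1.4433     0.4176     0.4539     0.4473]
  [   0.6186     1.2686     0.2490     0.3128]
  [   0.4124     0.3372     1.1406     0.1520]
  [   0.6186     0.4211     0.2066     1.3297]
First solve x = (I − A)⁻¹ d = adj(I−A)·d / det(I−A); in particular x_F = (0.82600·135 + 0.23900·130 + 0.25975·175 + 0.25600·55) / 0.5723 = 202.11625 / 0.5723 ≈ 353.1649.
Intermediate flow from F to F: z_FF = a_FF · x_F = 0.05 × 202.11625 / 0.5723 = 10.1058125 / 0.5723 ≈ 17.66.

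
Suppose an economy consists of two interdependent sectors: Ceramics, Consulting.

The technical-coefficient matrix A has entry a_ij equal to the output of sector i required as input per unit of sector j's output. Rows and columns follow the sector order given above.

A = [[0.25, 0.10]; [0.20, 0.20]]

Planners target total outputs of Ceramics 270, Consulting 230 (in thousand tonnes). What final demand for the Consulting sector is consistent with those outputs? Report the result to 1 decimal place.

d_2 = 130.0

I − A =
  [   0.75    -0.10]
  [  -0.20     0.80]
d = (I − A) x:
  d_1 = (+0.75)·270 + (-0.10)·230 = 179.5
  d_2 = (-0.20)·270 + (+0.80)·230 = 130.0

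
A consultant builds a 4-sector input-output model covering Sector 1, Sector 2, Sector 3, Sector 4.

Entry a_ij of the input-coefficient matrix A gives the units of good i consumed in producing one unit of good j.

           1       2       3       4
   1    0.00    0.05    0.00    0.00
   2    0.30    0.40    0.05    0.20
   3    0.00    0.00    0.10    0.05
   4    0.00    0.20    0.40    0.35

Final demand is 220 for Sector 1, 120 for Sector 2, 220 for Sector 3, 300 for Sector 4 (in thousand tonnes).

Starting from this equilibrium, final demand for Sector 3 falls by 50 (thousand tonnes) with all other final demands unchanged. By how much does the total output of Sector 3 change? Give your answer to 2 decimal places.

Δx_3 = -57.86

I − A =
  [   1.00    -0.05     0.00     0.00]
  [  -0.30     0.60    -0.05    -0.20]
  [   0.00     0.00     0.90    -0.05]
  [   0.00    -0.20    -0.40     0.65]
Compute the cofactors C_ij = (−1)^(i+j)·(3×3 minor ij) of I−A; the adjugate is their transpose:
adj(I−A) = Cᵀ =
  [ 0.302500   0.028250   0.005625   0.009125]
  [ 0.169500   0.565000   0.112500   0.182500]
  [ 0.003000   0.010000   0.340250   0.029250]
  [ 0.054000   0.180000   0.244000   0.526500]
det(I−A) = Σ_j (I−A)_1j·C_1j = (1.00)(0.302500) + (-0.05)(0.169500) + (0.00)(0.003000) + (0.00)(0.054000) = 0.294025
(I − A)⁻¹ = adj(I−A) / det(I−A) ≈
  [   1.0288     0.0961     0.0191     0.0310]
  [   0.5765     1.9216     0.3826     0.6207]
  [   0.0102     0.0340     1.1572     0.0995]
  [   0.1837     0.6122     0.8299     1.7907]
Δx = (I − A)⁻¹ Δd with Δd having -50 in the Sector 3 component and 0 elsewhere.
So Δx_3 = L_33 · (-50), where L_33 = adj(I−A)_33 / det(I−A) = 0.340250 / 0.294025.
Δx_3 = 0.340250 × (-50) / 0.294025 = -17.0125 / 0.294025 ≈ -57.86.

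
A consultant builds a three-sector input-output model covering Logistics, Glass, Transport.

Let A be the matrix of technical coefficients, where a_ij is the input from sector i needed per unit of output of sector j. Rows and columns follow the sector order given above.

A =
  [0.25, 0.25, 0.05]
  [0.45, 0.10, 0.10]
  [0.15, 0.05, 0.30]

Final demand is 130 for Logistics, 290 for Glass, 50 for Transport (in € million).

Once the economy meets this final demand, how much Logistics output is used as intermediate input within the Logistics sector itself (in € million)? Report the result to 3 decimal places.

z_LL = 90.007

I − A =
  [   0.75    -0.25    -0.05]
  [  -0.45     0.90    -0.10]
  [  -0.15    -0.05     0.70]
Cofactors of I−A, C_ij = (−1)^(i+j)·(minor ij) (rows/columns in the sector order above):
  C_11 = (0.90)(0.70) − (-0.10)(-0.05) = 0.6250
  C_12 = −[(-0.45)(0.70) − (-0.10)(-0.15)] = 0.3300
  C_13 = (-0.45)(-0.05) − (0.90)(-0.15) = 0.1575
  C_21 = −[(-0.25)(0.70) − (-0.05)(-0.05)] = 0.1775
  C_22 = (0.75)(0.70) − (-0.05)(-0.15) = 0.5175
  C_23 = −[(0.75)(-0.05) − (-0.25)(-0.15)] = 0.0750
  C_31 = (-0.25)(-0.10) − (-0.05)(0.90) = 0.0700
  C_32 = −[(0.75)(-0.10) − (-0.05)(-0.45)] = 0.0975
  C_33 = (0.75)(0.90) − (-0.25)(-0.45) = 0.5625
det(I−A) = Σ_j (I−A)_1j·C_1j = (0.75)(0.6250) + (-0.25)(0.3300) + (-0.05)(0.1575) = 0.378375
adj(I−A) = Cᵀ =
  [ 0.6250   0.1775   0.0700]
  [ 0.3300   0.5175   0.0975]
  [ 0.1575   0.0750   0.5625]
(I − A)⁻¹ = adj(I−A) / det(I−A) ≈
  [   1.6518     0.4691     0.1850]
  [   0.8722     1.3677     0.2577]
  [   0.4163     0.1982     1.4866]
First solve x = (I − A)⁻¹ d = adj(I−A)·d / det(I−A); in particular x_L = (0.6250·130 + 0.1775·290 + 0.0700·50) / 0.378375 = 136.225 / 0.378375 ≈ 360.02643.
Intermediate flow from L to L: z_LL = a_LL · x_L = 0.25 × 136.225 / 0.378375 = 34.05625 / 0.378375 ≈ 90.007.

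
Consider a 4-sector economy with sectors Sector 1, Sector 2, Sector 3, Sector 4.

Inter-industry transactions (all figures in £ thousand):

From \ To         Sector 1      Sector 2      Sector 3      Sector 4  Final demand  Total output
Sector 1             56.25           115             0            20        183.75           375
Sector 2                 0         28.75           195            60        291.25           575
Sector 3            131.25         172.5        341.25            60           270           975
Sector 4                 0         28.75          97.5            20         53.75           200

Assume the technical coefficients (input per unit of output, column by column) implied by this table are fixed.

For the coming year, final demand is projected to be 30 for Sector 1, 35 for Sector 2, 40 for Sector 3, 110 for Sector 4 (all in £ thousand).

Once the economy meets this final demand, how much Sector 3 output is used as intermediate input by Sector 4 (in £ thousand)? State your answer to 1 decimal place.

z_34 = 47.1

Technical coefficients a_ij = z_ij / X_j:
  a_11 = 56.25/375 = 0.15, a_21 = 0/375 = 0.00, a_31 = 131.25/375 = 0.35, a_41 = 0/375 = 0.00
  a_12 = 115/575 = 0.20, a_22 = 28.75/575 = 0.05, a_32 = 172.5/575 = 0.30, a_42 = 28.75/575 = 0.05
  a_13 = 0/975 = 0.00, a_23 = 195/975 = 0.20, a_33 = 341.25/975 = 0.35, a_43 = 97.5/975 = 0.10
  a_14 = 20/200 = 0.10, a_24 = 60/200 = 0.30, a_34 = 60/200 = 0.30, a_44 = 20/200 = 0.10
I − A =
  [   0.85    -0.20     0.00    -0.10]
  [   0.00     0.95    -0.20    -0.30]
  [  -0.35    -0.30     0.65    -0.30]
  [   0.00    -0.05    -0.10     0.90]
Compute the cofactors C_ij = (−1)^(i+j)·(3×3 minor ij) of I−A; the adjugate is their transpose:
adj(I−A) = Cᵀ =
  [ 0.451500   0.117250   0.052500   0.106750]
  [ 0.073500   0.468250   0.178500   0.223750]
  [ 0.294000   0.307000   0.714000   0.373000]
  [ 0.036750   0.060125   0.089250   0.459875]
det(I−A) = Σ_j (I−A)_1j·C_1j = (0.85)(0.451500) + (-0.20)(0.073500) + (0.00)(0.294000) + (-0.10)(0.036750) = 0.3654
(I − A)⁻¹ = adj(I−A) / det(I−A) ≈
  [   1.2356     0.3209     0.1437     0.2921]
  [   0.2011     1.2815     0.4885     0.6123]
  [   0.8046     0.8402     1.9540     1.0208]
  [   0.1006     0.1645     0.2443     1.2586]
First solve x = (I − A)⁻¹ d = adj(I−A)·d / det(I−A); in particular x_4 = (0.036750·30 + 0.060125·35 + 0.089250·40 + 0.459875·110) / 0.3654 = 57.363125 / 0.3654 ≈ 156.987.
Intermediate flow from 3 to 4: z_34 = a_34 · x_4 = 0.30 × 57.363125 / 0.3654 = 17.2089375 / 0.3654 ≈ 47.1.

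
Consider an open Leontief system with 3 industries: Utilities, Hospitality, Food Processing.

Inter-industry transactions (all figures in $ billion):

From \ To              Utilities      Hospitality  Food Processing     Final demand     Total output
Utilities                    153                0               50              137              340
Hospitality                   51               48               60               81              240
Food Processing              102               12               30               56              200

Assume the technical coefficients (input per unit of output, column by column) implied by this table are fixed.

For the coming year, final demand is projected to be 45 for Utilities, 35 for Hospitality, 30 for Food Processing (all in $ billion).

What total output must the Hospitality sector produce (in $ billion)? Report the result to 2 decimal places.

x_H = 97.41

Technical coefficients a_ij = z_ij / X_j:
  a_UU = 153/340 = 0.45, a_HU = 51/340 = 0.15, a_FU = 102/340 = 0.30
  a_UH = 0/240 = 0.00, a_HH = 48/240 = 0.20, a_FH = 12/240 = 0.05
  a_UF = 50/200 = 0.25, a_HF = 60/200 = 0.30, a_FF = 30/200 = 0.15
I − A =
  [   0.55     0.00    -0.25]
  [  -0.15     0.80    -0.30]
  [  -0.30    -0.05     0.85]
Cofactors of I−A, C_ij = (−1)^(i+j)·(minor ij) (rows/columns in the sector order above):
  C_11 = (0.80)(0.85) − (-0.30)(-0.05) = 0.6650
  C_12 = −[(-0.15)(0.85) − (-0.30)(-0.30)] = 0.2175
  C_13 = (-0.15)(-0.05) − (0.80)(-0.30) = 0.2475
  C_21 = −[(0.00)(0.85) − (-0.25)(-0.05)] = 0.0125
  C_22 = (0.55)(0.85) − (-0.25)(-0.30) = 0.3925
  C_23 = −[(0.55)(-0.05) − (0.00)(-0.30)] = 0.0275
  C_31 = (0.00)(-0.30) − (-0.25)(0.80) = 0.2000
  C_32 = −[(0.55)(-0.30) − (-0.25)(-0.15)] = 0.2025
  C_33 = (0.55)(0.80) − (0.00)(-0.15) = 0.4400
det(I−A) = Σ_j (I−A)_1j·C_1j = (0.55)(0.6650) + (0.00)(0.2175) + (-0.25)(0.2475) = 0.303875
adj(I−A) = Cᵀ =
  [ 0.6650   0.0125   0.2000]
  [ 0.2175   0.3925   0.2025]
  [ 0.2475   0.0275   0.4400]
(I − A)⁻¹ = adj(I−A) / det(I−A) ≈
  [   2.1884     0.0411     0.6582]
  [   0.7158     1.2916     0.6664]
  [   0.8145     0.0905     1.4480]
x = (I − A)⁻¹ d = adj(I−A)·d / det(I−A), with det(I−A) = 0.303875:
  x_U = (0.6650·45 + 0.0125·35 + 0.2000·30) / 0.303875 = 36.3625 / 0.303875 ≈ 119.66
  x_H = (0.2175·45 + 0.3925·35 + 0.2025·30) / 0.303875 = 29.60 / 0.303875 ≈ 97.41
  x_F = (0.2475·45 + 0.0275·35 + 0.4400·30) / 0.303875 = 25.30 / 0.303875 ≈ 83.26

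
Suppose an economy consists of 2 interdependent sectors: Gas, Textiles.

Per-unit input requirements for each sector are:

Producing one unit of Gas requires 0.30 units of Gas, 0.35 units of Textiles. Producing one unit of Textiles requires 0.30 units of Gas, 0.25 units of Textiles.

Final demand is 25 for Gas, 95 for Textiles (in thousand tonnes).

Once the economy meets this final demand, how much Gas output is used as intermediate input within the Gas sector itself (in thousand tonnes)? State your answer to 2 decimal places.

I − A =
  [   0.70    -0.30]
  [  -0.35     0.75]
det(I−A) = (0.70)(0.75) − (-0.30)(-0.35) = 0.4200
adj(I−A) = [[0.75, 0.30], [0.35, 0.70]]
(I − A)⁻¹ = adj(I−A) / det(I−A) ≈
  [   1.7857     0.7143]
  [   0.8333     1.6667]
First solve x = (I − A)⁻¹ d = adj(I−A)·d / det(I−A); in particular x_1 = (0.75·25 + 0.30·95) / 0.4200 = 47.25 / 0.4200 = 112.5000.
Intermediate flow from 1 to 1: z_11 = a_11 · x_1 = 0.30 × 47.25 / 0.4200 = 14.175 / 0.4200 = 33.75.

z_11 = 33.75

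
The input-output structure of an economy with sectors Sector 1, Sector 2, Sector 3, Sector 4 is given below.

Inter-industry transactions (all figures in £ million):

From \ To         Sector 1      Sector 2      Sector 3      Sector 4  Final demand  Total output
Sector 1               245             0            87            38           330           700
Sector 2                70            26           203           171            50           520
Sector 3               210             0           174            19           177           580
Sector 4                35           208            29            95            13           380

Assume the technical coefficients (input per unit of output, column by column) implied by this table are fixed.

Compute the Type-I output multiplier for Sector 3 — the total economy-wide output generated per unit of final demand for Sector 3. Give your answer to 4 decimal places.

m_3 = 3.8515

Technical coefficients a_ij = z_ij / X_j:
  a_11 = 245/700 = 0.35, a_21 = 70/700 = 0.10, a_31 = 210/700 = 0.30, a_41 = 35/700 = 0.05
  a_12 = 0/520 = 0.00, a_22 = 26/520 = 0.05, a_32 = 0/520 = 0.00, a_42 = 208/520 = 0.40
  a_13 = 87/580 = 0.15, a_23 = 203/580 = 0.35, a_33 = 174/580 = 0.30, a_43 = 29/580 = 0.05
  a_14 = 38/380 = 0.10, a_24 = 171/380 = 0.45, a_34 = 19/380 = 0.05, a_44 = 95/380 = 0.25
I − A =
  [   0.65     0.00    -0.15    -0.10]
  [  -0.10     0.95    -0.35    -0.45]
  [  -0.30     0.00     0.70    -0.05]
  [  -0.05    -0.40    -0.05     0.75]
Compute the cofactors C_ij = (−1)^(i+j)·(3×3 minor ij) of I−A; the adjugate is their transpose:
adj(I−A) = Cᵀ =
  [ 0.363375   0.031000   0.098625   0.073625]
  [ 0.154375   0.300500   0.198625   0.214125]
  [ 0.164125   0.025000   0.337375   0.059375]
  [ 0.117500   0.164000   0.135000   0.389500]
det(I−A) = Σ_j (I−A)_1j·C_1j = (0.65)(0.363375) + (0.00)(0.154375) + (-0.15)(0.164125) + (-0.10)(0.117500) = 0.199825
(I − A)⁻¹ = adj(I−A) / det(I−A) ≈
  [   1.81847     0.15514     0.49356     0.36845]
  [   0.77255     1.50382     0.99399     1.07156]
  [   0.82134     0.12511     1.68835     0.29713]
  [   0.58801     0.82072     0.67559     1.94921]
The output multiplier for sector j is the column-j sum of the Leontief inverse (I − A)⁻¹ = adj(I−A) / det(I−A).
Column 3 of adj(I−A): (0.098625, 0.198625, 0.337375, 0.135000); det(I−A) = 0.199825.
m_3 = (0.098625 + 0.198625 + 0.337375 + 0.135000) / 0.199825 = 0.769625 / 0.199825 ≈ 3.8515.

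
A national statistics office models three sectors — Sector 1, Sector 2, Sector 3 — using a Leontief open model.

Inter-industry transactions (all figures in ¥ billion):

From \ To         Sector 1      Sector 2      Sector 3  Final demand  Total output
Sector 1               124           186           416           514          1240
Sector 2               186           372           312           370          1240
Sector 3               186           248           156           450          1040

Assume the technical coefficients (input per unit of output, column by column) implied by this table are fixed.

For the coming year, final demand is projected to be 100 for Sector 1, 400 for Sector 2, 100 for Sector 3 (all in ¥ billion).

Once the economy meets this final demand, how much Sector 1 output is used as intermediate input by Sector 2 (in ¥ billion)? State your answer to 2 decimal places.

Technical coefficients a_ij = z_ij / X_j:
  a_11 = 124/1240 = 0.10, a_21 = 186/1240 = 0.15, a_31 = 186/1240 = 0.15
  a_12 = 186/1240 = 0.15, a_22 = 372/1240 = 0.30, a_32 = 248/1240 = 0.20
  a_13 = 416/1040 = 0.40, a_23 = 312/1040 = 0.30, a_33 = 156/1040 = 0.15
I − A =
  [   0.90    -0.15    -0.40]
  [  -0.15     0.70    -0.30]
  [  -0.15    -0.20     0.85]
Cofactors of I−A, C_ij = (−1)^(i+j)·(minor ij) (rows/columns in the sector order above):
  C_11 = (0.70)(0.85) − (-0.30)(-0.20) = 0.5350
  C_12 = −[(-0.15)(0.85) − (-0.30)(-0.15)] = 0.1725
  C_13 = (-0.15)(-0.20) − (0.70)(-0.15) = 0.1350
  C_21 = −[(-0.15)(0.85) − (-0.40)(-0.20)] = 0.2075
  C_22 = (0.90)(0.85) − (-0.40)(-0.15) = 0.7050
  C_23 = −[(0.90)(-0.20) − (-0.15)(-0.15)] = 0.2025
  C_31 = (-0.15)(-0.30) − (-0.40)(0.70) = 0.3250
  C_32 = −[(0.90)(-0.30) − (-0.40)(-0.15)] = 0.3300
  C_33 = (0.90)(0.70) − (-0.15)(-0.15) = 0.6075
det(I−A) = Σ_j (I−A)_1j·C_1j = (0.90)(0.5350) + (-0.15)(0.1725) + (-0.40)(0.1350) = 0.401625
adj(I−A) = Cᵀ =
  [ 0.5350   0.2075   0.3250]
  [ 0.1725   0.7050   0.3300]
  [ 0.1350   0.2025   0.6075]
(I − A)⁻¹ = adj(I−A) / det(I−A) ≈
  [   1.3321     0.5167     0.8092]
  [   0.4295     1.7554     0.8217]
  [   0.3361     0.5042     1.5126]
First solve x = (I − A)⁻¹ d = adj(I−A)·d / det(I−A); in particular x_2 = (0.1725·100 + 0.7050·400 + 0.3300·100) / 0.401625 = 332.25 / 0.401625 ≈ 827.2642.
Intermediate flow from 1 to 2: z_12 = a_12 · x_2 = 0.15 × 332.25 / 0.401625 = 49.8375 / 0.401625 ≈ 124.09.

z_12 = 124.09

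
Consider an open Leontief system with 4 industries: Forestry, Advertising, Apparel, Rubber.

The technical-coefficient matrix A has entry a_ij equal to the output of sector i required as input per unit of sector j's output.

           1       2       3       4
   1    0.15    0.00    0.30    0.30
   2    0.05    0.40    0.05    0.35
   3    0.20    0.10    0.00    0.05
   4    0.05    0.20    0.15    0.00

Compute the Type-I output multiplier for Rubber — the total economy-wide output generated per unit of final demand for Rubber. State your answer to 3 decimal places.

m_4 = 2.744

I − A =
  [   0.85     0.00    -0.30    -0.30]
  [  -0.05     0.60    -0.05    -0.35]
  [  -0.20    -0.10     1.00    -0.05]
  [  -0.05    -0.20    -0.15     1.00]
Compute the cofactors C_ij = (−1)^(i+j)·(3×3 minor ij) of I−A; the adjugate is their transpose:
adj(I−A) = Cᵀ =
  [ 0.514750   0.097500   0.189000   0.198000]
  [ 0.087750   0.758875   0.108875   0.297375]
  [ 0.114750   0.104000   0.438500   0.092750]
  [ 0.060500   0.172250   0.097000   0.468250]
det(I−A) = Σ_j (I−A)_1j·C_1j = (0.85)(0.514750) + (0.00)(0.087750) + (-0.30)(0.114750) + (-0.30)(0.060500) = 0.3849625
(I − A)⁻¹ = adj(I−A) / det(I−A) ≈
  [   1.3371     0.2533     0.4910     0.5143]
  [   0.2279     1.9713     0.2828     0.7725]
  [   0.2981     0.2702     1.1391     0.2409]
  [   0.1572     0.4474     0.2520     1.2164]
The output multiplier for sector j is the column-j sum of the Leontief inverse (I − A)⁻¹ = adj(I−A) / det(I−A).
Column 4 of adj(I−A): (0.198000, 0.297375, 0.092750, 0.468250); det(I−A) = 0.3849625.
m_4 = (0.198000 + 0.297375 + 0.092750 + 0.468250) / 0.3849625 = 1.056375 / 0.3849625 ≈ 2.744.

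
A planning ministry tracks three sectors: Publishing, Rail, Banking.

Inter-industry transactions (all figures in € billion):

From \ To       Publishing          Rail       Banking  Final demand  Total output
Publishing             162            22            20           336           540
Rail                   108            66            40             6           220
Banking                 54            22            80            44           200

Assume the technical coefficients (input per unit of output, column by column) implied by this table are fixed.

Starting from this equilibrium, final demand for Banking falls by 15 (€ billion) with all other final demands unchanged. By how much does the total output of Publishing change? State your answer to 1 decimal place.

Technical coefficients a_ij = z_ij / X_j:
  a_11 = 162/540 = 0.30, a_21 = 108/540 = 0.20, a_31 = 54/540 = 0.10
  a_12 = 22/220 = 0.10, a_22 = 66/220 = 0.30, a_32 = 22/220 = 0.10
  a_13 = 20/200 = 0.10, a_23 = 40/200 = 0.20, a_33 = 80/200 = 0.40
I − A =
  [   0.70    -0.10    -0.10]
  [  -0.20     0.70    -0.20]
  [  -0.10    -0.10     0.60]
Cofactors of I−A, C_ij = (−1)^(i+j)·(minor ij) (rows/columns in the sector order above):
  C_11 = (0.70)(0.60) − (-0.20)(-0.10) = 0.4000
  C_12 = −[(-0.20)(0.60) − (-0.20)(-0.10)] = 0.1400
  C_13 = (-0.20)(-0.10) − (0.70)(-0.10) = 0.0900
  C_21 = −[(-0.10)(0.60) − (-0.10)(-0.10)] = 0.0700
  C_22 = (0.70)(0.60) − (-0.10)(-0.10) = 0.4100
  C_23 = −[(0.70)(-0.10) − (-0.10)(-0.10)] = 0.0800
  C_31 = (-0.10)(-0.20) − (-0.10)(0.70) = 0.0900
  C_32 = −[(0.70)(-0.20) − (-0.10)(-0.20)] = 0.1600
  C_33 = (0.70)(0.70) − (-0.10)(-0.20) = 0.4700
det(I−A) = Σ_j (I−A)_1j·C_1j = (0.70)(0.4000) + (-0.10)(0.1400) + (-0.10)(0.0900) = 0.2570
adj(I−A) = Cᵀ =
  [ 0.4000   0.0700   0.0900]
  [ 0.1400   0.4100   0.1600]
  [ 0.0900   0.0800   0.4700]
(I − A)⁻¹ = adj(I−A) / det(I−A) ≈
  [   1.5564     0.2724     0.3502]
  [   0.5447     1.5953     0.6226]
  [   0.3502     0.3113     1.8288]
Δx = (I − A)⁻¹ Δd with Δd having -15 in the Banking component and 0 elsewhere.
So Δx_1 = L_13 · (-15), where L_13 = adj(I−A)_13 / det(I−A) = 0.0900 / 0.2570.
Δx_1 = 0.0900 × (-15) / 0.2570 = -1.35 / 0.2570 ≈ -5.3.

Δx_1 = -5.3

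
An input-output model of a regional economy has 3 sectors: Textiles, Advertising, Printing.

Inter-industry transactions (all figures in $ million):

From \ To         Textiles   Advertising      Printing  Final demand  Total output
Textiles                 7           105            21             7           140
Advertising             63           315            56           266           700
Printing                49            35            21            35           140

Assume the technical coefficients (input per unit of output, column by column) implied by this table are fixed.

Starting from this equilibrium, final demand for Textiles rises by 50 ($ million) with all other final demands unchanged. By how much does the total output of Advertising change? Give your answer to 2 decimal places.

Δx_2 = 83.07

Technical coefficients a_ij = z_ij / X_j:
  a_11 = 7/140 = 0.05, a_21 = 63/140 = 0.45, a_31 = 49/140 = 0.35
  a_12 = 105/700 = 0.15, a_22 = 315/700 = 0.45, a_32 = 35/700 = 0.05
  a_13 = 21/140 = 0.15, a_23 = 56/140 = 0.40, a_33 = 21/140 = 0.15
I − A =
  [   0.95    -0.15    -0.15]
  [  -0.45     0.55    -0.40]
  [  -0.35    -0.05     0.85]
Cofactors of I−A, C_ij = (−1)^(i+j)·(minor ij) (rows/columns in the sector order above):
  C_11 = (0.55)(0.85) − (-0.40)(-0.05) = 0.4475
  C_12 = −[(-0.45)(0.85) − (-0.40)(-0.35)] = 0.5225
  C_13 = (-0.45)(-0.05) − (0.55)(-0.35) = 0.2150
  C_21 = −[(-0.15)(0.85) − (-0.15)(-0.05)] = 0.1350
  C_22 = (0.95)(0.85) − (-0.15)(-0.35) = 0.7550
  C_23 = −[(0.95)(-0.05) − (-0.15)(-0.35)] = 0.1000
  C_31 = (-0.15)(-0.40) − (-0.15)(0.55) = 0.1425
  C_32 = −[(0.95)(-0.40) − (-0.15)(-0.45)] = 0.4475
  C_33 = (0.95)(0.55) − (-0.15)(-0.45) = 0.4550
det(I−A) = Σ_j (I−A)_1j·C_1j = (0.95)(0.4475) + (-0.15)(0.5225) + (-0.15)(0.2150) = 0.3145
adj(I−A) = Cᵀ =
  [ 0.4475   0.1350   0.1425]
  [ 0.5225   0.7550   0.4475]
  [ 0.2150   0.1000   0.4550]
(I − A)⁻¹ = adj(I−A) / det(I−A) ≈
  [   1.4229     0.4293     0.4531]
  [   1.6614     2.4006     1.4229]
  [   0.6836     0.3180     1.4467]
Δx = (I − A)⁻¹ Δd with Δd having +50 in the Textiles component and 0 elsewhere.
So Δx_2 = L_21 · (+50), where L_21 = adj(I−A)_21 / det(I−A) = 0.5225 / 0.3145.
Δx_2 = 0.5225 × (+50) / 0.3145 = 26.125 / 0.3145 ≈ 83.07.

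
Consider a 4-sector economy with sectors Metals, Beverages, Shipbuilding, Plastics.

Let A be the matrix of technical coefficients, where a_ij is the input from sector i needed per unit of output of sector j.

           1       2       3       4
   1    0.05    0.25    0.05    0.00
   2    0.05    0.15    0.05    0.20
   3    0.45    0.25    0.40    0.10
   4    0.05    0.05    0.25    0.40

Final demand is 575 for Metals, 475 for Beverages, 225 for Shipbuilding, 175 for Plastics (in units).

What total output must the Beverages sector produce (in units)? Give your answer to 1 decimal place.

x_2 = 987.7

I − A =
  [   0.95    -0.25    -0.05     0.00]
  [  -0.05     0.85    -0.05    -0.20]
  [  -0.45    -0.25     0.60    -0.10]
  [  -0.05    -0.05    -0.25     0.60]
Compute the cofactors C_ij = (−1)^(i+j)·(3×3 minor ij) of I−A; the adjugate is their transpose:
adj(I−A) = Cᵀ =
  [ 0.25850   0.09150   0.04500   0.03800]
  [ 0.05900   0.30450   0.07800   0.11450]
  [ 0.23950   0.21600   0.46500   0.14950]
  [ 0.12625   0.12300   0.20400   0.43975]
det(I−A) = Σ_j (I−A)_1j·C_1j = (0.95)(0.25850) + (-0.25)(0.05900) + (-0.05)(0.23950) + (0.00)(0.12625) = 0.21885
(I − A)⁻¹ = adj(I−A) / det(I−A) ≈
  [   1.1812     0.4181     0.2056     0.1736]
  [   0.2696     1.3914     0.3564     0.5232]
  [   1.0944     0.9870     2.1247     0.6831]
  [   0.5769     0.5620     0.9321     2.0094]
x = (I − A)⁻¹ d = adj(I−A)·d / det(I−A), with det(I−A) = 0.21885:
  x_1 = (0.25850·575 + 0.09150·475 + 0.04500·225 + 0.03800·175) / 0.21885 = 208.875 / 0.21885 ≈ 954.4
  x_2 = (0.05900·575 + 0.30450·475 + 0.07800·225 + 0.11450·175) / 0.21885 = 216.15 / 0.21885 ≈ 987.7
  x_3 = (0.23950·575 + 0.21600·475 + 0.46500·225 + 0.14950·175) / 0.21885 = 371.10 / 0.21885 ≈ 1695.7
  x_4 = (0.12625·575 + 0.12300·475 + 0.20400·225 + 0.43975·175) / 0.21885 = 253.875 / 0.21885 ≈ 1160.0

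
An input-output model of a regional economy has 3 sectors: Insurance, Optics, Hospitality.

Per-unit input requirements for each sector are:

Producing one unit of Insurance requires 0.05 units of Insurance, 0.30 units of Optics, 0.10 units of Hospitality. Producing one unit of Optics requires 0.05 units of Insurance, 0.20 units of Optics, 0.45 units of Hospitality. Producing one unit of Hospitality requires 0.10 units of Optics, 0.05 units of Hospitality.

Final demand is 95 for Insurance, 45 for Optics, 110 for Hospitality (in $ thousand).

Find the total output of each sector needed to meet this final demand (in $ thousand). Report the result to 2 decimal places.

x_1 = 106.26, x_2 = 119.02, x_3 = 183.35

I − A =
  [   0.95    -0.05     0.00]
  [  -0.30     0.80    -0.10]
  [  -0.10    -0.45     0.95]
Cofactors of I−A, C_ij = (−1)^(i+j)·(minor ij) (rows/columns in the sector order above):
  C_11 = (0.80)(0.95) − (-0.10)(-0.45) = 0.7150
  C_12 = −[(-0.30)(0.95) − (-0.10)(-0.10)] = 0.2950
  C_13 = (-0.30)(-0.45) − (0.80)(-0.10) = 0.2150
  C_21 = −[(-0.05)(0.95) − (0.00)(-0.45)] = 0.0475
  C_22 = (0.95)(0.95) − (0.00)(-0.10) = 0.9025
  C_23 = −[(0.95)(-0.45) − (-0.05)(-0.10)] = 0.4325
  C_31 = (-0.05)(-0.10) − (0.00)(0.80) = 0.0050
  C_32 = −[(0.95)(-0.10) − (0.00)(-0.30)] = 0.0950
  C_33 = (0.95)(0.80) − (-0.05)(-0.30) = 0.7450
det(I−A) = Σ_j (I−A)_1j·C_1j = (0.95)(0.7150) + (-0.05)(0.2950) + (0.00)(0.2150) = 0.6645
adj(I−A) = Cᵀ =
  [ 0.7150   0.0475   0.0050]
  [ 0.2950   0.9025   0.0950]
  [ 0.2150   0.4325   0.7450]
(I − A)⁻¹ = adj(I−A) / det(I−A) ≈
  [   1.0760     0.0715     0.0075]
  [   0.4439     1.3582     0.1430]
  [   0.3236     0.6509     1.1211]
x = (I − A)⁻¹ d = adj(I−A)·d / det(I−A), with det(I−A) = 0.6645:
  x_1 = (0.7150·95 + 0.0475·45 + 0.0050·110) / 0.6645 = 70.6125 / 0.6645 ≈ 106.26
  x_2 = (0.2950·95 + 0.9025·45 + 0.0950·110) / 0.6645 = 79.0875 / 0.6645 ≈ 119.02
  x_3 = (0.2150·95 + 0.4325·45 + 0.7450·110) / 0.6645 = 121.8375 / 0.6645 ≈ 183.35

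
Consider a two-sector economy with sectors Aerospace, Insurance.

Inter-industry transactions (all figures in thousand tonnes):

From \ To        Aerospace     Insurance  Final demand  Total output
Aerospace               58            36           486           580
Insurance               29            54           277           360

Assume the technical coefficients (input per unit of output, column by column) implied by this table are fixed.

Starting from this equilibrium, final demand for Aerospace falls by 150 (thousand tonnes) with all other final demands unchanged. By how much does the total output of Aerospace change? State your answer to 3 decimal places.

Technical coefficients a_ij = z_ij / X_j:
  a_11 = 58/580 = 0.10, a_21 = 29/580 = 0.05
  a_12 = 36/360 = 0.10, a_22 = 54/360 = 0.15
I − A =
  [   0.90    -0.10]
  [  -0.05     0.85]
det(I−A) = (0.90)(0.85) − (-0.10)(-0.05) = 0.7600
adj(I−A) = [[0.85, 0.10], [0.05, 0.90]]
(I − A)⁻¹ = adj(I−A) / det(I−A) ≈
  [   1.1184     0.1316]
  [   0.0658     1.1842]
Δx = (I − A)⁻¹ Δd with Δd having -150 in the Aerospace component and 0 elsewhere.
So Δx_1 = L_11 · (-150), where L_11 = adj(I−A)_11 / det(I−A) = 0.85 / 0.7600.
Δx_1 = 0.85 × (-150) / 0.7600 = -127.50 / 0.7600 ≈ -167.763.

Δx_1 = -167.763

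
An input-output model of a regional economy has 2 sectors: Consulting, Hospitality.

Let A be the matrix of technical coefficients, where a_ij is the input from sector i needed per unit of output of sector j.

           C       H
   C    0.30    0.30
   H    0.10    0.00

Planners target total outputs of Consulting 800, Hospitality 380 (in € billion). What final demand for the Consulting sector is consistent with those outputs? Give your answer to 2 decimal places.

I − A =
  [   0.70    -0.30]
  [  -0.10     1.00]
d = (I − A) x:
  d_C = (+0.70)·800 + (-0.30)·380 = 446.00
  d_H = (-0.10)·800 + (+1.00)·380 = 300.00

d_C = 446.00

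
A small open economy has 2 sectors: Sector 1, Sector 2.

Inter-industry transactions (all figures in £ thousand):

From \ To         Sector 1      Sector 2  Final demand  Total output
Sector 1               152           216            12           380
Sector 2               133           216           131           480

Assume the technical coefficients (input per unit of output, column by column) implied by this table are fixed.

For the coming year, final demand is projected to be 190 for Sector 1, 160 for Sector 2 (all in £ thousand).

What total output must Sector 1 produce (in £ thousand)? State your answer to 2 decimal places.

Technical coefficients a_ij = z_ij / X_j:
  a_11 = 152/380 = 0.40, a_21 = 133/380 = 0.35
  a_12 = 216/480 = 0.45, a_22 = 216/480 = 0.45
I − A =
  [   0.60    -0.45]
  [  -0.35     0.55]
det(I−A) = (0.60)(0.55) − (-0.45)(-0.35) = 0.1725
adj(I−A) = [[0.55, 0.45], [0.35, 0.60]]
(I − A)⁻¹ = adj(I−A) / det(I−A) ≈
  [   3.1884     2.6087]
  [   2.0290     3.4783]
x = (I − A)⁻¹ d = adj(I−A)·d / det(I−A), with det(I−A) = 0.1725:
  x_1 = (0.55·190 + 0.45·160) / 0.1725 = 176.50 / 0.1725 ≈ 1023.19
  x_2 = (0.35·190 + 0.60·160) / 0.1725 = 162.50 / 0.1725 ≈ 942.03

x_1 = 1023.19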